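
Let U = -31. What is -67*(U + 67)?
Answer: -2412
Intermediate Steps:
-67*(U + 67) = -67*(-31 + 67) = -67*36 = -2412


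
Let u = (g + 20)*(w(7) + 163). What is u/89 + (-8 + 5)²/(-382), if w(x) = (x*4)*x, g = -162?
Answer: -19474397/33998 ≈ -572.81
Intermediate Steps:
w(x) = 4*x² (w(x) = (4*x)*x = 4*x²)
u = -50978 (u = (-162 + 20)*(4*7² + 163) = -142*(4*49 + 163) = -142*(196 + 163) = -142*359 = -50978)
u/89 + (-8 + 5)²/(-382) = -50978/89 + (-8 + 5)²/(-382) = -50978*1/89 + (-3)²*(-1/382) = -50978/89 + 9*(-1/382) = -50978/89 - 9/382 = -19474397/33998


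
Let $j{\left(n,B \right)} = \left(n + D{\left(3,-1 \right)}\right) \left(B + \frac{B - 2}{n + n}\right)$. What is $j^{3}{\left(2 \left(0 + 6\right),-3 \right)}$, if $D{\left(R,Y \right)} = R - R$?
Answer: $- \frac{456533}{8} \approx -57067.0$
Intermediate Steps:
$D{\left(R,Y \right)} = 0$
$j{\left(n,B \right)} = n \left(B + \frac{-2 + B}{2 n}\right)$ ($j{\left(n,B \right)} = \left(n + 0\right) \left(B + \frac{B - 2}{n + n}\right) = n \left(B + \frac{-2 + B}{2 n}\right)$)
$j^{3}{\left(2 \left(0 + 6\right),-3 \right)} = \left(-1 + \frac{1}{2} \left(-3\right) - 3 \cdot 2 \left(0 + 6\right)\right)^{3} = \left(-1 - \frac{3}{2} - 3 \cdot 2 \cdot 6\right)^{3} = \left(-1 - \frac{3}{2} - 36\right)^{3} = \left(- \frac{77}{2}\right)^{3} = - \frac{456533}{8}$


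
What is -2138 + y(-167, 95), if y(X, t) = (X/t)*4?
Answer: -203778/95 ≈ -2145.0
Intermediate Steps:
y(X, t) = 4*X/t
-2138 + y(-167, 95) = -2138 + 4*(-167)/95 = -2138 + 4*(-167)*(1/95) = -2138 - 668/95 = -203778/95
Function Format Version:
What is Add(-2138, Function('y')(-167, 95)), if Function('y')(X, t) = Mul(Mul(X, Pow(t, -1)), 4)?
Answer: Rational(-203778, 95) ≈ -2145.0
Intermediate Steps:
Function('y')(X, t) = Mul(4, X, Pow(t, -1))
Add(-2138, Function('y')(-167, 95)) = Add(-2138, Mul(4, -167, Pow(95, -1))) = Add(-2138, Mul(4, -167, Rational(1, 95))) = Add(-2138, Rational(-668, 95)) = Rational(-203778, 95)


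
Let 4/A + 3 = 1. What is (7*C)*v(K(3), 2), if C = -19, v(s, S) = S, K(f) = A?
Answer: -266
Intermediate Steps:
A = -2 (A = 4/(-3 + 1) = 4/(-2) = 4*(-1/2) = -2)
K(f) = -2
(7*C)*v(K(3), 2) = (7*(-19))*2 = -133*2 = -266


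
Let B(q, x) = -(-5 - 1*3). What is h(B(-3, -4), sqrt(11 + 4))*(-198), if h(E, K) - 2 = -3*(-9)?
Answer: -5742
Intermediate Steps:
B(q, x) = 8 (B(q, x) = -(-5 - 3) = -1*(-8) = 8)
h(E, K) = 29 (h(E, K) = 2 - 3*(-9) = 2 + 27 = 29)
h(B(-3, -4), sqrt(11 + 4))*(-198) = 29*(-198) = -5742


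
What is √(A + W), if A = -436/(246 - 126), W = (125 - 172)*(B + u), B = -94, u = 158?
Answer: I*√2710470/30 ≈ 54.878*I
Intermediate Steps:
W = -3008 (W = (125 - 172)*(-94 + 158) = -47*64 = -3008)
A = -109/30 (A = -436/120 = -436*1/120 = -109/30 ≈ -3.6333)
√(A + W) = √(-109/30 - 3008) = √(-90349/30) = I*√2710470/30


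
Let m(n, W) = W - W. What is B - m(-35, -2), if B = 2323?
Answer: 2323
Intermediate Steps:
m(n, W) = 0
B - m(-35, -2) = 2323 - 1*0 = 2323 + 0 = 2323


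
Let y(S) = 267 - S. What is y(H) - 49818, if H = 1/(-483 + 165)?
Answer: -15757217/318 ≈ -49551.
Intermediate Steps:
H = -1/318 (H = 1/(-318) = -1/318 ≈ -0.0031447)
y(H) - 49818 = (267 - 1*(-1/318)) - 49818 = (267 + 1/318) - 49818 = 84907/318 - 49818 = -15757217/318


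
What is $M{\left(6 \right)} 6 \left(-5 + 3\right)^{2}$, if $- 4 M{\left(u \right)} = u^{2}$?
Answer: $-216$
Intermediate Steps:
$M{\left(u \right)} = - \frac{u^{2}}{4}$
$M{\left(6 \right)} 6 \left(-5 + 3\right)^{2} = - \frac{6^{2}}{4} \cdot 6 \left(-5 + 3\right)^{2} = \left(- \frac{1}{4}\right) 36 \cdot 6 \left(-2\right)^{2} = \left(-9\right) 6 \cdot 4 = \left(-54\right) 4 = -216$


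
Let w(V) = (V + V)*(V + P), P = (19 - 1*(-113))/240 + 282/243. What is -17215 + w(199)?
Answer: 50760899/810 ≈ 62668.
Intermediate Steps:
P = 2771/1620 (P = (19 + 113)*(1/240) + 282*(1/243) = 132*(1/240) + 94/81 = 11/20 + 94/81 = 2771/1620 ≈ 1.7105)
w(V) = 2*V*(2771/1620 + V) (w(V) = (V + V)*(V + 2771/1620) = (2*V)*(2771/1620 + V) = 2*V*(2771/1620 + V))
-17215 + w(199) = -17215 + (1/810)*199*(2771 + 1620*199) = -17215 + (1/810)*199*(2771 + 322380) = -17215 + (1/810)*199*325151 = -17215 + 64705049/810 = 50760899/810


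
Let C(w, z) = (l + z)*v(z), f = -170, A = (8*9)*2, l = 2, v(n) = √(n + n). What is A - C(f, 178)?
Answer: 144 - 360*√89 ≈ -3252.2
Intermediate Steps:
v(n) = √2*√n (v(n) = √(2*n) = √2*√n)
A = 144 (A = 72*2 = 144)
C(w, z) = √2*√z*(2 + z) (C(w, z) = (2 + z)*(√2*√z) = √2*√z*(2 + z))
A - C(f, 178) = 144 - √2*√178*(2 + 178) = 144 - √2*√178*180 = 144 - 360*√89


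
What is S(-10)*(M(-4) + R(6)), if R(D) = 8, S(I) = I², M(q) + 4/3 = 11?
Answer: 5300/3 ≈ 1766.7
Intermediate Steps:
M(q) = 29/3 (M(q) = -4/3 + 11 = 29/3)
S(-10)*(M(-4) + R(6)) = (-10)²*(29/3 + 8) = 100*(53/3) = 5300/3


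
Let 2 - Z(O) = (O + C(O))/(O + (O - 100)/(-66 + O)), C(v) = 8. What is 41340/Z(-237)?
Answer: 2954735160/73561 ≈ 40167.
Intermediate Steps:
Z(O) = 2 - (8 + O)/(O + (-100 + O)/(-66 + O)) (Z(O) = 2 - (O + 8)/(O + (O - 100)/(-66 + O)) = 2 - (8 + O)/(O + (-100 + O)/(-66 + O)))
41340/Z(-237) = 41340/(((-328 - 1*(-237)**2 + 72*(-237))/(100 - 1*(-237)**2 + 65*(-237)))) = 41340/(((-328 - 1*56169 - 17064)/(100 - 1*56169 - 15405))) = 41340/(((-328 - 56169 - 17064)/(100 - 56169 - 15405))) = 41340/((-73561/(-71474))) = 41340/((-1/71474*(-73561))) = 41340/(73561/71474) = 41340*(71474/73561) = 2954735160/73561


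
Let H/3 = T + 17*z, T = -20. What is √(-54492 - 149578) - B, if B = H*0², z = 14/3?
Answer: I*√204070 ≈ 451.74*I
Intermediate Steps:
z = 14/3 (z = 14*(⅓) = 14/3 ≈ 4.6667)
H = 178 (H = 3*(-20 + 17*(14/3)) = 3*(-20 + 238/3) = 3*(178/3) = 178)
B = 0 (B = 178*0² = 178*0 = 0)
√(-54492 - 149578) - B = √(-54492 - 149578) - 1*0 = √(-204070) + 0 = I*√204070 + 0 = I*√204070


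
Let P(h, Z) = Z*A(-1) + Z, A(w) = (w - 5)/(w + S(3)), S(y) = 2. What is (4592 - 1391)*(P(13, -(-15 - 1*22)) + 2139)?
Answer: 6254754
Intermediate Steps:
A(w) = (-5 + w)/(2 + w) (A(w) = (w - 5)/(w + 2) = (-5 + w)/(2 + w))
P(h, Z) = -5*Z (P(h, Z) = Z*((-5 - 1)/(2 - 1)) + Z = Z*(-6/1) + Z = Z*(1*(-6)) + Z = Z*(-6) + Z = -6*Z + Z = -5*Z)
(4592 - 1391)*(P(13, -(-15 - 1*22)) + 2139) = (4592 - 1391)*(-(-5)*(-15 - 1*22) + 2139) = 3201*(-(-5)*(-15 - 22) + 2139) = 3201*(-(-5)*(-37) + 2139) = 3201*(-5*37 + 2139) = 3201*(-185 + 2139) = 3201*1954 = 6254754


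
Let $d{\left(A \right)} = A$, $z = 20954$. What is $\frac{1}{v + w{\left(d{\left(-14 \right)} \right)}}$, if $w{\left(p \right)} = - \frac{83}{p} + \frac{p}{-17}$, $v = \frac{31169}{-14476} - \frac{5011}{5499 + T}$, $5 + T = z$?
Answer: $\frac{1627160304}{7174938427} \approx 0.22678$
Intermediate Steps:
$T = 20949$ ($T = -5 + 20954 = 20949$)
$v = - \frac{224224237}{95715312}$ ($v = \frac{31169}{-14476} - \frac{5011}{5499 + 20949} = 31169 \left(- \frac{1}{14476}\right) - \frac{5011}{26448} = - \frac{31169}{14476} - \frac{5011}{26448} = - \frac{224224237}{95715312} \approx -2.3426$)
$w{\left(p \right)} = - \frac{83}{p} - \frac{p}{17}$ ($w{\left(p \right)} = - \frac{83}{p} + p \left(- \frac{1}{17}\right) = - \frac{83}{p} - \frac{p}{17}$)
$\frac{1}{v + w{\left(d{\left(-14 \right)} \right)}} = \frac{1}{- \frac{224224237}{95715312} - \left(- \frac{14}{17} + \frac{83}{-14}\right)} = \frac{1}{- \frac{224224237}{95715312} + \left(\left(-83\right) \left(- \frac{1}{14}\right) + \frac{14}{17}\right)} = \frac{1}{- \frac{224224237}{95715312} + \left(\frac{83}{14} + \frac{14}{17}\right)} = \frac{1}{- \frac{224224237}{95715312} + \frac{1607}{238}} = \frac{1}{\frac{7174938427}{1627160304}} = \frac{1627160304}{7174938427}$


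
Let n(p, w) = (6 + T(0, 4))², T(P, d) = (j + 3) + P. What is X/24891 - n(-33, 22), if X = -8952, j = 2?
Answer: -1006921/8297 ≈ -121.36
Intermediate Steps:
T(P, d) = 5 + P (T(P, d) = (2 + 3) + P = 5 + P)
n(p, w) = 121 (n(p, w) = (6 + (5 + 0))² = (6 + 5)² = 11² = 121)
X/24891 - n(-33, 22) = -8952/24891 - 1*121 = -8952*1/24891 - 121 = -2984/8297 - 121 = -1006921/8297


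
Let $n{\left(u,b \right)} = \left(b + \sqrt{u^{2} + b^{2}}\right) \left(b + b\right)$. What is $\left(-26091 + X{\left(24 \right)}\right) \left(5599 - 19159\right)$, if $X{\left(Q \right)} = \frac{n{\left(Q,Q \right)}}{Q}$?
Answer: $353143080 - 650880 \sqrt{2} \approx 3.5222 \cdot 10^{8}$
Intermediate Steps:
$n{\left(u,b \right)} = 2 b \left(b + \sqrt{b^{2} + u^{2}}\right)$ ($n{\left(u,b \right)} = \left(b + \sqrt{b^{2} + u^{2}}\right) 2 b = 2 b \left(b + \sqrt{b^{2} + u^{2}}\right)$)
$X{\left(Q \right)} = 2 Q + 2 \sqrt{2} \sqrt{Q^{2}}$ ($X{\left(Q \right)} = \frac{2 Q \left(Q + \sqrt{Q^{2} + Q^{2}}\right)}{Q} = \frac{2 Q \left(Q + \sqrt{2 Q^{2}}\right)}{Q} = \frac{2 Q \left(Q + \sqrt{2} \sqrt{Q^{2}}\right)}{Q} = 2 Q + 2 \sqrt{2} \sqrt{Q^{2}}$)
$\left(-26091 + X{\left(24 \right)}\right) \left(5599 - 19159\right) = \left(-26091 + \left(2 \cdot 24 + 2 \sqrt{2} \sqrt{24^{2}}\right)\right) \left(5599 - 19159\right) = \left(-26091 + \left(48 + 2 \sqrt{2} \sqrt{576}\right)\right) \left(-13560\right) = \left(-26091 + \left(48 + 2 \sqrt{2} \cdot 24\right)\right) \left(-13560\right) = \left(-26091 + \left(48 + 48 \sqrt{2}\right)\right) \left(-13560\right) = \left(-26043 + 48 \sqrt{2}\right) \left(-13560\right) = 353143080 - 650880 \sqrt{2}$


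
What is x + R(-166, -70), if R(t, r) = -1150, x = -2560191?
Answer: -2561341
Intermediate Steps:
x + R(-166, -70) = -2560191 - 1150 = -2561341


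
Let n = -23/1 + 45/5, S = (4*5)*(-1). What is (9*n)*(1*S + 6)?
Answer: 1764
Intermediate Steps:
S = -20 (S = 20*(-1) = -20)
n = -14 (n = -23*1 + 45*(1/5) = -23 + 9 = -14)
(9*n)*(1*S + 6) = (9*(-14))*(1*(-20) + 6) = -126*(-20 + 6) = -126*(-14) = 1764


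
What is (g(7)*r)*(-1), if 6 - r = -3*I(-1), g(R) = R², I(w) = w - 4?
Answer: 441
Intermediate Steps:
I(w) = -4 + w
r = -9 (r = 6 - (-3)*(-4 - 1) = 6 - (-3)*(-5) = 6 - 1*15 = 6 - 15 = -9)
(g(7)*r)*(-1) = (7²*(-9))*(-1) = (49*(-9))*(-1) = -441*(-1) = 441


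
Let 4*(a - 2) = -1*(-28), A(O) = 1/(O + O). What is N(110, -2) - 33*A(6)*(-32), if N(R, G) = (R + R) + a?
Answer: 317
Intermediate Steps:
A(O) = 1/(2*O)
a = 9 (a = 2 + (-1*(-28))/4 = 2 + (1/4)*28 = 2 + 7 = 9)
N(R, G) = 9 + 2*R (N(R, G) = (R + R) + 9 = 2*R + 9 = 9 + 2*R)
N(110, -2) - 33*A(6)*(-32) = (9 + 2*110) - 33/(2*6)*(-32) = (9 + 220) - 33/(2*6)*(-32) = 229 - 33*1/12*(-32) = 229 - 11/4*(-32) = 229 + 88 = 317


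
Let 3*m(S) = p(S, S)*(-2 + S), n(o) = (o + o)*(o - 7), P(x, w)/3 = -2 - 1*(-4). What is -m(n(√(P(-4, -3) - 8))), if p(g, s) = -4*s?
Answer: -1472/3 + 560*I*√2/3 ≈ -490.67 + 263.99*I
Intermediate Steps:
P(x, w) = 6 (P(x, w) = 3*(-2 - 1*(-4)) = 3*(-2 + 4) = 3*2 = 6)
n(o) = 2*o*(-7 + o) (n(o) = (2*o)*(-7 + o) = 2*o*(-7 + o))
m(S) = -4*S*(-2 + S)/3 (m(S) = ((-4*S)*(-2 + S))/3 = (-4*S*(-2 + S))/3 = -4*S*(-2 + S)/3)
-m(n(√(P(-4, -3) - 8))) = -4*2*√(6 - 8)*(-7 + √(6 - 8))*(2 - 2*√(6 - 8)*(-7 + √(6 - 8)))/3 = -4*2*√(-2)*(-7 + √(-2))*(2 - 2*√(-2)*(-7 + √(-2)))/3 = -4*2*(I*√2)*(-7 + I*√2)*(2 - 2*I*√2*(-7 + I*√2))/3 = -4*2*I*√2*(-7 + I*√2)*(2 - 2*I*√2*(-7 + I*√2))/3 = -8*I*√2*(-7 + I*√2)*(2 - 2*I*√2*(-7 + I*√2))/3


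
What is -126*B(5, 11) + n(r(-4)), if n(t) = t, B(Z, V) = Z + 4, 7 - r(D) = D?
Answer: -1123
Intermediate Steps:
r(D) = 7 - D
B(Z, V) = 4 + Z
-126*B(5, 11) + n(r(-4)) = -126*(4 + 5) + (7 - 1*(-4)) = -126*9 + (7 + 4) = -1134 + 11 = -1123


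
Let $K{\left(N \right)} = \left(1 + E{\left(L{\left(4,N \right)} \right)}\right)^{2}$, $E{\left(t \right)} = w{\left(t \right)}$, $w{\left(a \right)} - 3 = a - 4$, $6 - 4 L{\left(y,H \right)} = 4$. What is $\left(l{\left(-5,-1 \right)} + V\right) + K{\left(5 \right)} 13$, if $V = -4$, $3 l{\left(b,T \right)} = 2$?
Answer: $- \frac{1}{12} \approx -0.083333$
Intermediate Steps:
$L{\left(y,H \right)} = \frac{1}{2}$ ($L{\left(y,H \right)} = \frac{3}{2} - 1 = \frac{1}{2}$)
$l{\left(b,T \right)} = \frac{2}{3}$ ($l{\left(b,T \right)} = \frac{1}{3} \cdot 2 = \frac{2}{3}$)
$w{\left(a \right)} = -1 + a$ ($w{\left(a \right)} = 3 + \left(a - 4\right) = 3 + \left(-4 + a\right) = -1 + a$)
$E{\left(t \right)} = -1 + t$
$K{\left(N \right)} = \frac{1}{4}$ ($K{\left(N \right)} = \left(1 + \left(-1 + \frac{1}{2}\right)\right)^{2} = \left(1 - \frac{1}{2}\right)^{2} = \left(\frac{1}{2}\right)^{2} = \frac{1}{4}$)
$\left(l{\left(-5,-1 \right)} + V\right) + K{\left(5 \right)} 13 = \left(\frac{2}{3} - 4\right) + \frac{1}{4} \cdot 13 = - \frac{10}{3} + \frac{13}{4} = - \frac{1}{12}$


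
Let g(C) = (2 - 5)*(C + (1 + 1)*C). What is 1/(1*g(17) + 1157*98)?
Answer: 1/113233 ≈ 8.8314e-6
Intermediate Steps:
g(C) = -9*C (g(C) = -3*(C + 2*C) = -9*C)
1/(1*g(17) + 1157*98) = 1/(1*(-9*17) + 1157*98) = 1/(1*(-153) + 113386) = 1/(-153 + 113386) = 1/113233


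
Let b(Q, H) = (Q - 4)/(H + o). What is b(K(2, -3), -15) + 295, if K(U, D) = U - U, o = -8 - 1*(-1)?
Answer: 3247/11 ≈ 295.18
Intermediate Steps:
o = -7 (o = -8 + 1 = -7)
K(U, D) = 0
b(Q, H) = (-4 + Q)/(-7 + H) (b(Q, H) = (Q - 4)/(H - 7) = (-4 + Q)/(-7 + H))
b(K(2, -3), -15) + 295 = (-4 + 0)/(-7 - 15) + 295 = -4/(-22) + 295 = -1/22*(-4) + 295 = 2/11 + 295 = 3247/11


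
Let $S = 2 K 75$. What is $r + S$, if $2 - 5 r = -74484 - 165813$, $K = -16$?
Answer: $\frac{228299}{5} \approx 45660.0$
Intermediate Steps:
$r = \frac{240299}{5}$ ($r = \frac{2}{5} - \frac{-74484 - 165813}{5} = \frac{2}{5} - - \frac{240297}{5} = \frac{2}{5} + \frac{240297}{5} = \frac{240299}{5} \approx 48060.0$)
$S = -2400$ ($S = 2 \left(-16\right) 75 = \left(-32\right) 75 = -2400$)
$r + S = \frac{240299}{5} - 2400 = \frac{228299}{5}$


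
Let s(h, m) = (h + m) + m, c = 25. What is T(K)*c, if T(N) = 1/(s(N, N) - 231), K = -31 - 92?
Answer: -1/24 ≈ -0.041667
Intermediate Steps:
s(h, m) = h + 2*m
K = -123
T(N) = 1/(-231 + 3*N) (T(N) = 1/((N + 2*N) - 231) = 1/(3*N - 231) = 1/(-231 + 3*N))
T(K)*c = (1/(3*(-77 - 123)))*25 = ((⅓)/(-200))*25 = ((⅓)*(-1/200))*25 = -1/600*25 = -1/24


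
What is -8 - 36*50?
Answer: -1808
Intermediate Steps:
-8 - 36*50 = -8 - 1800 = -1808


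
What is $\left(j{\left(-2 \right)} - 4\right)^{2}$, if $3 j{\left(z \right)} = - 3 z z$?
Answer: $64$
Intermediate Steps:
$j{\left(z \right)} = - z^{2}$ ($j{\left(z \right)} = \frac{- 3 z z}{3} = \frac{\left(-3\right) z^{2}}{3} = - z^{2}$)
$\left(j{\left(-2 \right)} - 4\right)^{2} = \left(- \left(-2\right)^{2} - 4\right)^{2} = \left(\left(-1\right) 4 - 4\right)^{2} = \left(-4 - 4\right)^{2} = \left(-8\right)^{2} = 64$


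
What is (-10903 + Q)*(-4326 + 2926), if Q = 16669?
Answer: -8072400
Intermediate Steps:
(-10903 + Q)*(-4326 + 2926) = (-10903 + 16669)*(-4326 + 2926) = 5766*(-1400) = -8072400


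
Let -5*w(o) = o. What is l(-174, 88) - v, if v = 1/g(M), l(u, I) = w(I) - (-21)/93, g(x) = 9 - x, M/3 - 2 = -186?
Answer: -1510928/86955 ≈ -17.376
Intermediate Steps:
w(o) = -o/5
M = -552 (M = 6 + 3*(-186) = 6 - 558 = -552)
l(u, I) = 7/31 - I/5 (l(u, I) = -I/5 - (-21)/93 = -I/5 - 1*(-7/31) = -I/5 + 7/31 = 7/31 - I/5)
v = 1/561 (v = 1/(9 - 1*(-552)) = 1/(9 + 552) = 1/561 ≈ 0.0017825)
l(-174, 88) - v = (7/31 - 1/5*88) - 1*1/561 = (7/31 - 88/5) - 1/561 = -2693/155 - 1/561 = -1510928/86955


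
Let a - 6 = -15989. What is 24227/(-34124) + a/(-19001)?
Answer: 85066665/648390124 ≈ 0.13120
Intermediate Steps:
a = -15983 (a = 6 - 15989 = -15983)
24227/(-34124) + a/(-19001) = 24227/(-34124) - 15983/(-19001) = 24227*(-1/34124) - 15983*(-1/19001) = -24227/34124 + 15983/19001 = 85066665/648390124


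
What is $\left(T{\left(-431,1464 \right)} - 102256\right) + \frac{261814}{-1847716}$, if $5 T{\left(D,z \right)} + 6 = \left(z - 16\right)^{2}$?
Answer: $\frac{1464700448109}{4619290} \approx 3.1708 \cdot 10^{5}$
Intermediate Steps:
$T{\left(D,z \right)} = - \frac{6}{5} + \frac{\left(-16 + z\right)^{2}}{5}$ ($T{\left(D,z \right)} = - \frac{6}{5} + \frac{\left(z - 16\right)^{2}}{5} = - \frac{6}{5} + \frac{\left(-16 + z\right)^{2}}{5}$)
$\left(T{\left(-431,1464 \right)} - 102256\right) + \frac{261814}{-1847716} = \left(\left(- \frac{6}{5} + \frac{\left(-16 + 1464\right)^{2}}{5}\right) - 102256\right) + \frac{261814}{-1847716} = \left(\left(- \frac{6}{5} + \frac{1448^{2}}{5}\right) - 102256\right) + 261814 \left(- \frac{1}{1847716}\right) = \left(\left(- \frac{6}{5} + \frac{1}{5} \cdot 2096704\right) - 102256\right) - \frac{130907}{923858} = \left(\left(- \frac{6}{5} + \frac{2096704}{5}\right) - 102256\right) - \frac{130907}{923858} = \left(\frac{2096698}{5} - 102256\right) - \frac{130907}{923858} = \frac{1585418}{5} - \frac{130907}{923858} = \frac{1464700448109}{4619290}$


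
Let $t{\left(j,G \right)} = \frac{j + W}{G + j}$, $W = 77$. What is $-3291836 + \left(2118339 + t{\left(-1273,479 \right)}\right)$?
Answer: $- \frac{465877711}{397} \approx -1.1735 \cdot 10^{6}$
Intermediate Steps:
$t{\left(j,G \right)} = \frac{77 + j}{G + j}$ ($t{\left(j,G \right)} = \frac{j + 77}{G + j} = \frac{77 + j}{G + j}$)
$-3291836 + \left(2118339 + t{\left(-1273,479 \right)}\right) = -3291836 + \left(2118339 + \frac{77 - 1273}{479 - 1273}\right) = -3291836 + \left(2118339 + \frac{1}{-794} \left(-1196\right)\right) = -3291836 + \left(2118339 - - \frac{598}{397}\right) = -3291836 + \left(2118339 + \frac{598}{397}\right) = -3291836 + \frac{840981181}{397} = - \frac{465877711}{397}$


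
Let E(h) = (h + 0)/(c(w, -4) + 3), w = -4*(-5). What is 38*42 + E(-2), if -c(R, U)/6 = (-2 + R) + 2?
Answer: 186734/117 ≈ 1596.0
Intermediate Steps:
w = 20
c(R, U) = -6*R (c(R, U) = -6*((-2 + R) + 2) = -6*R)
E(h) = -h/117 (E(h) = (h + 0)/(-6*20 + 3) = h/(-120 + 3) = h/(-117) = h*(-1/117) = -h/117)
38*42 + E(-2) = 38*42 - 1/117*(-2) = 1596 + 2/117 = 186734/117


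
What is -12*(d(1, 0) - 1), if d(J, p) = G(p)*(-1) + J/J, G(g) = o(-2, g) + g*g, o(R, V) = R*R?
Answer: 48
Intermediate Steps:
o(R, V) = R**2
G(g) = 4 + g**2 (G(g) = (-2)**2 + g*g = 4 + g**2)
d(J, p) = -3 - p**2 (d(J, p) = (4 + p**2)*(-1) + J/J = (-4 - p**2) + 1 = -3 - p**2)
-12*(d(1, 0) - 1) = -12*((-3 - 1*0**2) - 1) = -12*((-3 - 1*0) - 1) = -12*((-3 + 0) - 1) = -12*(-3 - 1) = -12*(-4) = 48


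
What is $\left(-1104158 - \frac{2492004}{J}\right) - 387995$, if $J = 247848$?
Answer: $- \frac{1339962423}{898} \approx -1.4922 \cdot 10^{6}$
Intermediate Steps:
$\left(-1104158 - \frac{2492004}{J}\right) - 387995 = \left(-1104158 - \frac{2492004}{247848}\right) - 387995 = \left(-1104158 - 2492004 \cdot \frac{1}{247848}\right) - 387995 = \left(-1104158 - \frac{9029}{898}\right) - 387995 = - \frac{991542913}{898} - 387995 = - \frac{1339962423}{898}$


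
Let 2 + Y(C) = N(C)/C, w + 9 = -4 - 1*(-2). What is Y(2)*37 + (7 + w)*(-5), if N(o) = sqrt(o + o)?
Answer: -17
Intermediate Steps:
w = -11 (w = -9 + (-4 - 1*(-2)) = -9 + (-4 + 2) = -9 - 2 = -11)
N(o) = sqrt(2)*sqrt(o) (N(o) = sqrt(2*o) = sqrt(2)*sqrt(o))
Y(C) = -2 + sqrt(2)/sqrt(C) (Y(C) = -2 + (sqrt(2)*sqrt(C))/C = -2 + sqrt(2)/sqrt(C))
Y(2)*37 + (7 + w)*(-5) = (-2 + sqrt(2)/sqrt(2))*37 + (7 - 11)*(-5) = (-2 + sqrt(2)*(sqrt(2)/2))*37 - 4*(-5) = (-2 + 1)*37 + 20 = -1*37 + 20 = -37 + 20 = -17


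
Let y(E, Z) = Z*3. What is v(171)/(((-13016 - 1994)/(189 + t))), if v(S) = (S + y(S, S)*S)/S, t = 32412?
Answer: -8378457/7505 ≈ -1116.4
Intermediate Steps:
y(E, Z) = 3*Z
v(S) = (S + 3*S²)/S (v(S) = (S + (3*S)*S)/S = (S + 3*S²)/S)
v(171)/(((-13016 - 1994)/(189 + t))) = (1 + 3*171)/(((-13016 - 1994)/(189 + 32412))) = (1 + 513)/((-15010/32601)) = 514/((-15010*1/32601)) = 514/(-15010/32601) = 514*(-32601/15010) = -8378457/7505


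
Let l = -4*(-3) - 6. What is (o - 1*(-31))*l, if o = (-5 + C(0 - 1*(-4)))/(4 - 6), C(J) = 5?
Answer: 186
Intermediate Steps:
l = 6 (l = 12 - 6 = 6)
o = 0 (o = (-5 + 5)/(4 - 6) = 0/(-2) = 0*(-½) = 0)
(o - 1*(-31))*l = (0 - 1*(-31))*6 = (0 + 31)*6 = 31*6 = 186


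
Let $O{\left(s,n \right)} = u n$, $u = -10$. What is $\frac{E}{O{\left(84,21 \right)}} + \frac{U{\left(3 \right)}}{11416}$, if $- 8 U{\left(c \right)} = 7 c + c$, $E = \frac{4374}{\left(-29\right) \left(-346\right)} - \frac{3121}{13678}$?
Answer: $- \frac{51493898411}{41128224732840} \approx -0.001252$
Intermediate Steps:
$O{\left(s,n \right)} = - 10 n$
$E = \frac{14255729}{68622526}$ ($E = \frac{4374}{10034} - \frac{3121}{13678} = 4374 \cdot \frac{1}{10034} - \frac{3121}{13678} = \frac{2187}{5017} - \frac{3121}{13678} = \frac{14255729}{68622526} \approx 0.20774$)
$U{\left(c \right)} = - c$ ($U{\left(c \right)} = - \frac{7 c + c}{8} = - \frac{8 c}{8} = - c$)
$\frac{E}{O{\left(84,21 \right)}} + \frac{U{\left(3 \right)}}{11416} = \frac{14255729}{68622526 \left(\left(-10\right) 21\right)} + \frac{\left(-1\right) 3}{11416} = \frac{14255729}{68622526 \left(-210\right)} - \frac{3}{11416} = \frac{14255729}{68622526} \left(- \frac{1}{210}\right) - \frac{3}{11416} = - \frac{14255729}{14410730460} - \frac{3}{11416} = - \frac{51493898411}{41128224732840}$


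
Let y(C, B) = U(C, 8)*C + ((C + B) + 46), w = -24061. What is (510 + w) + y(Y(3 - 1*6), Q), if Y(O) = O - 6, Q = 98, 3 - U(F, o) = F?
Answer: -23524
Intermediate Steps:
U(F, o) = 3 - F
Y(O) = -6 + O
y(C, B) = 46 + B + C + C*(3 - C) (y(C, B) = (3 - C)*C + ((C + B) + 46) = C*(3 - C) + ((B + C) + 46) = C*(3 - C) + (46 + B + C) = 46 + B + C + C*(3 - C))
(510 + w) + y(Y(3 - 1*6), Q) = (510 - 24061) + (46 + 98 + (-6 + (3 - 1*6)) - (-6 + (3 - 1*6))*(-3 + (-6 + (3 - 1*6)))) = -23551 + (46 + 98 + (-6 + (3 - 6)) - (-6 + (3 - 6))*(-3 + (-6 + (3 - 6)))) = -23551 + (46 + 98 + (-6 - 3) - (-6 - 3)*(-3 + (-6 - 3))) = -23551 + (46 + 98 - 9 - 1*(-9)*(-3 - 9)) = -23551 + (46 + 98 - 9 - 1*(-9)*(-12)) = -23551 + (46 + 98 - 9 - 108) = -23551 + 27 = -23524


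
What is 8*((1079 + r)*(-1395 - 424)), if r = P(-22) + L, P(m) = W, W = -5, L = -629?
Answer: -6475640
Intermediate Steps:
P(m) = -5
r = -634 (r = -5 - 629 = -634)
8*((1079 + r)*(-1395 - 424)) = 8*((1079 - 634)*(-1395 - 424)) = 8*(445*(-1819)) = 8*(-809455) = -6475640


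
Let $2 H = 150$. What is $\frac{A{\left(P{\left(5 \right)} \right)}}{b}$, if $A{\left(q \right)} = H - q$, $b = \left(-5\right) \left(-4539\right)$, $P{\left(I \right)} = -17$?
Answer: $\frac{92}{22695} \approx 0.0040538$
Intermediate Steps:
$H = 75$ ($H = \frac{1}{2} \cdot 150 = 75$)
$b = 22695$
$A{\left(q \right)} = 75 - q$
$\frac{A{\left(P{\left(5 \right)} \right)}}{b} = \frac{75 - -17}{22695} = \left(75 + 17\right) \frac{1}{22695} = 92 \cdot \frac{1}{22695} = \frac{92}{22695}$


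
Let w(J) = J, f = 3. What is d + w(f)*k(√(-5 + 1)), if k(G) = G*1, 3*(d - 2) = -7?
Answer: -⅓ + 6*I ≈ -0.33333 + 6.0*I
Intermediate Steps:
d = -⅓ (d = 2 + (⅓)*(-7) = 2 - 7/3 = -⅓ ≈ -0.33333)
k(G) = G
d + w(f)*k(√(-5 + 1)) = -⅓ + 3*√(-5 + 1) = -⅓ + 3*√(-4) = -⅓ + 3*(2*I) = -⅓ + 6*I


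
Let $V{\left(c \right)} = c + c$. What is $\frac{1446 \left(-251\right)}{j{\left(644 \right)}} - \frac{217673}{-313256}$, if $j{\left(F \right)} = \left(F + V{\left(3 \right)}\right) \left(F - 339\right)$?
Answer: $- \frac{35270669963}{31051501000} \approx -1.1359$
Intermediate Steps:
$V{\left(c \right)} = 2 c$
$j{\left(F \right)} = \left(-339 + F\right) \left(6 + F\right)$ ($j{\left(F \right)} = \left(F + 2 \cdot 3\right) \left(F - 339\right) = \left(F + 6\right) \left(-339 + F\right) = \left(6 + F\right) \left(-339 + F\right) = \left(-339 + F\right) \left(6 + F\right)$)
$\frac{1446 \left(-251\right)}{j{\left(644 \right)}} - \frac{217673}{-313256} = \frac{1446 \left(-251\right)}{-2034 + 644^{2} - 214452} - \frac{217673}{-313256} = - \frac{362946}{-2034 + 414736 - 214452} - - \frac{217673}{313256} = - \frac{362946}{198250} + \frac{217673}{313256} = \left(-362946\right) \frac{1}{198250} + \frac{217673}{313256} = - \frac{181473}{99125} + \frac{217673}{313256} = - \frac{35270669963}{31051501000}$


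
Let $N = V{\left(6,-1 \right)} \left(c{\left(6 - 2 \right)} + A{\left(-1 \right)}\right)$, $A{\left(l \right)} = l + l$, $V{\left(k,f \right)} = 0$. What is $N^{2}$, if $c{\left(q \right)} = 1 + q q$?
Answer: $0$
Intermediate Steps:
$c{\left(q \right)} = 1 + q^{2}$
$A{\left(l \right)} = 2 l$
$N = 0$ ($N = 0 \left(\left(1 + \left(6 - 2\right)^{2}\right) + 2 \left(-1\right)\right) = 0 \left(\left(1 + 4^{2}\right) - 2\right) = 0 \left(\left(1 + 16\right) - 2\right) = 0 \left(17 - 2\right) = 0 \cdot 15 = 0$)
$N^{2} = 0^{2} = 0$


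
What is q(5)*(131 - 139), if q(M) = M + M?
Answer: -80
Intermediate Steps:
q(M) = 2*M
q(5)*(131 - 139) = (2*5)*(131 - 139) = 10*(-8) = -80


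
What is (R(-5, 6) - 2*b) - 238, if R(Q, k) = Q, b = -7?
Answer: -229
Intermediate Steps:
(R(-5, 6) - 2*b) - 238 = (-5 - 2*(-7)) - 238 = (-5 + 14) - 238 = 9 - 238 = -229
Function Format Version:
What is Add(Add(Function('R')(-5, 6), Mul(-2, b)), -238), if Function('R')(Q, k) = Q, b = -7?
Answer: -229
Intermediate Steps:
Add(Add(Function('R')(-5, 6), Mul(-2, b)), -238) = Add(Add(-5, Mul(-2, -7)), -238) = Add(Add(-5, 14), -238) = Add(9, -238) = -229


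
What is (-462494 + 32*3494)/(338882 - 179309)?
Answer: -350686/159573 ≈ -2.1977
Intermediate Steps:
(-462494 + 32*3494)/(338882 - 179309) = (-462494 + 111808)/159573 = -350686*1/159573 = -350686/159573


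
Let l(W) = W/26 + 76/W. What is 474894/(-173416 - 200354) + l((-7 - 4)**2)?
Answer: 262051087/65326690 ≈ 4.0114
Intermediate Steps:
l(W) = 76/W + W/26 (l(W) = W*(1/26) + 76/W = W/26 + 76/W = 76/W + W/26)
474894/(-173416 - 200354) + l((-7 - 4)**2) = 474894/(-173416 - 200354) + (76/((-7 - 4)**2) + (-7 - 4)**2/26) = 474894/(-373770) + (76/((-11)**2) + (1/26)*(-11)**2) = 474894*(-1/373770) + (76/121 + (1/26)*121) = -26383/20765 + (76*(1/121) + 121/26) = -26383/20765 + (76/121 + 121/26) = -26383/20765 + 16617/3146 = 262051087/65326690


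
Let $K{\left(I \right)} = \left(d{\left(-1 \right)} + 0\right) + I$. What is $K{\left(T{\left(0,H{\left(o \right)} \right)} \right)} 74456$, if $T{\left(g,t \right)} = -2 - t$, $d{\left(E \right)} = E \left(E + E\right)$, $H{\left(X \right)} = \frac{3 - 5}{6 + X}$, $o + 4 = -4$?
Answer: $-74456$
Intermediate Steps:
$o = -8$ ($o = -4 - 4 = -8$)
$H{\left(X \right)} = - \frac{2}{6 + X}$
$d{\left(E \right)} = 2 E^{2}$ ($d{\left(E \right)} = E 2 E = 2 E^{2}$)
$K{\left(I \right)} = 2 + I$ ($K{\left(I \right)} = \left(2 \left(-1\right)^{2} + 0\right) + I = \left(2 \cdot 1 + 0\right) + I = \left(2 + 0\right) + I = 2 + I$)
$K{\left(T{\left(0,H{\left(o \right)} \right)} \right)} 74456 = \left(2 - \left(2 - \frac{2}{6 - 8}\right)\right) 74456 = \left(2 - \left(2 - \frac{2}{-2}\right)\right) 74456 = \left(2 - \left(2 - -1\right)\right) 74456 = \left(2 - 3\right) 74456 = \left(-1\right) 74456 = -74456$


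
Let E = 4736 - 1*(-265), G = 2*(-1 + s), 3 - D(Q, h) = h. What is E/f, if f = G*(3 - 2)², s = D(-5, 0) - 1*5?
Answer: -1667/2 ≈ -833.50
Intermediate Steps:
D(Q, h) = 3 - h
s = -2 (s = (3 - 1*0) - 1*5 = (3 + 0) - 5 = 3 - 5 = -2)
G = -6 (G = 2*(-1 - 2) = 2*(-3) = -6)
f = -6 (f = -6*(3 - 2)² = -6*1² = -6*1 = -6)
E = 5001 (E = 4736 + 265 = 5001)
E/f = 5001/(-6) = 5001*(-⅙) = -1667/2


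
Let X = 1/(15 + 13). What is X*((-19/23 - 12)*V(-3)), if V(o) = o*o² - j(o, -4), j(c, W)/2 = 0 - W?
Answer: 1475/92 ≈ 16.033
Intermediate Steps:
X = 1/28 ≈ 0.035714
j(c, W) = -2*W (j(c, W) = 2*(0 - W) = 2*(-W) = -2*W)
V(o) = -8 + o³ (V(o) = o*o² - (-2)*(-4) = o³ - 1*8 = o³ - 8 = -8 + o³)
X*((-19/23 - 12)*V(-3)) = ((-19/23 - 12)*(-8 + (-3)³))/28 = ((-19*1/23 - 12)*(-8 - 27))/28 = ((-19/23 - 12)*(-35))/28 = (-295/23*(-35))/28 = (1/28)*(10325/23) = 1475/92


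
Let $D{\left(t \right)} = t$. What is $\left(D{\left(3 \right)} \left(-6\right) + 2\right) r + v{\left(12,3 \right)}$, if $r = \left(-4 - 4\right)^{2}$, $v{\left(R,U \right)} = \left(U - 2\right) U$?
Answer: $-1021$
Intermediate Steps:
$v{\left(R,U \right)} = U \left(-2 + U\right)$ ($v{\left(R,U \right)} = \left(-2 + U\right) U = U \left(-2 + U\right)$)
$r = 64$ ($r = \left(-8\right)^{2} = 64$)
$\left(D{\left(3 \right)} \left(-6\right) + 2\right) r + v{\left(12,3 \right)} = \left(3 \left(-6\right) + 2\right) 64 + 3 \left(-2 + 3\right) = \left(-18 + 2\right) 64 + 3 \cdot 1 = \left(-16\right) 64 + 3 = -1024 + 3 = -1021$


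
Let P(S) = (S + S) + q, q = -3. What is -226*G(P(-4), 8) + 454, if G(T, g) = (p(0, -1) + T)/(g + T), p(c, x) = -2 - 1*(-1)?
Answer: -450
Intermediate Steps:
p(c, x) = -1 (p(c, x) = -2 + 1 = -1)
P(S) = -3 + 2*S (P(S) = (S + S) - 3 = 2*S - 3 = -3 + 2*S)
G(T, g) = (-1 + T)/(T + g) (G(T, g) = (-1 + T)/(g + T) = (-1 + T)/(T + g))
-226*G(P(-4), 8) + 454 = -226*(-1 + (-3 + 2*(-4)))/((-3 + 2*(-4)) + 8) + 454 = -226*(-1 + (-3 - 8))/((-3 - 8) + 8) + 454 = -226*(-1 - 11)/(-11 + 8) + 454 = -226*(-12)/(-3) + 454 = -(-226)*(-12)/3 + 454 = -226*4 + 454 = -904 + 454 = -450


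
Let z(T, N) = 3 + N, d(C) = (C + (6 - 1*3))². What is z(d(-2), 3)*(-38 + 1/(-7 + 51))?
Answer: -5013/22 ≈ -227.86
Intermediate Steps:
d(C) = (3 + C)² (d(C) = (C + (6 - 3))² = (C + 3)² = (3 + C)²)
z(d(-2), 3)*(-38 + 1/(-7 + 51)) = (3 + 3)*(-38 + 1/(-7 + 51)) = 6*(-38 + 1/44) = 6*(-1671/44) = -5013/22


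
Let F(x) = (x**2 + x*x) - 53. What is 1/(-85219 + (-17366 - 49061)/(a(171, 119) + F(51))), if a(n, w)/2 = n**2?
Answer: -63631/5422636616 ≈ -1.1734e-5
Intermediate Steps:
a(n, w) = 2*n**2
F(x) = -53 + 2*x**2 (F(x) = (x**2 + x**2) - 53 = 2*x**2 - 53 = -53 + 2*x**2)
1/(-85219 + (-17366 - 49061)/(a(171, 119) + F(51))) = 1/(-85219 + (-17366 - 49061)/(2*171**2 + (-53 + 2*51**2))) = 1/(-85219 - 66427/(2*29241 + (-53 + 2*2601))) = 1/(-85219 - 66427/(58482 + (-53 + 5202))) = 1/(-85219 - 66427/(58482 + 5149)) = 1/(-85219 - 66427/63631) = 1/(-5422636616/63631) = -63631/5422636616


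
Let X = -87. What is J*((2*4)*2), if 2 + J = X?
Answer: -1424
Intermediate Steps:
J = -89 (J = -2 - 87 = -89)
J*((2*4)*2) = -89*2*4*2 = -712*2 = -89*16 = -1424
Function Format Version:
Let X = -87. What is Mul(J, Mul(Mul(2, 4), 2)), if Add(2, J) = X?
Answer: -1424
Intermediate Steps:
J = -89 (J = Add(-2, -87) = -89)
Mul(J, Mul(Mul(2, 4), 2)) = Mul(-89, Mul(Mul(2, 4), 2)) = Mul(-89, Mul(8, 2)) = Mul(-89, 16) = -1424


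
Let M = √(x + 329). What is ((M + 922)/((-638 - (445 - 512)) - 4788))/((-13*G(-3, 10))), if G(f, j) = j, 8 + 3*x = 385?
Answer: 461/348335 + √1023/1045005 ≈ 0.0013540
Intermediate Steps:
x = 377/3 (x = -8/3 + (⅓)*385 = -8/3 + 385/3 = 377/3 ≈ 125.67)
M = 2*√1023/3 (M = √(377/3 + 329) = √(1364/3) = 2*√1023/3 ≈ 21.323)
((M + 922)/((-638 - (445 - 512)) - 4788))/((-13*G(-3, 10))) = ((2*√1023/3 + 922)/((-638 - (445 - 512)) - 4788))/((-13*10)) = ((922 + 2*√1023/3)/((-638 - 1*(-67)) - 4788))/(-130) = ((922 + 2*√1023/3)/((-638 + 67) - 4788))*(-1/130) = ((922 + 2*√1023/3)/(-571 - 4788))*(-1/130) = ((922 + 2*√1023/3)/(-5359))*(-1/130) = ((922 + 2*√1023/3)*(-1/5359))*(-1/130) = (-922/5359 - 2*√1023/16077)*(-1/130) = 461/348335 + √1023/1045005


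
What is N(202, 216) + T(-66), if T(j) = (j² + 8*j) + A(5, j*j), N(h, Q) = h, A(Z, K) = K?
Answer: 8386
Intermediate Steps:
T(j) = 2*j² + 8*j (T(j) = (j² + 8*j) + j*j = (j² + 8*j) + j² = 2*j² + 8*j)
N(202, 216) + T(-66) = 202 + 2*(-66)*(4 - 66) = 202 + 2*(-66)*(-62) = 202 + 8184 = 8386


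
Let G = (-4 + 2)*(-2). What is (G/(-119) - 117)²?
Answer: 193961329/14161 ≈ 13697.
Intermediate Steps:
G = 4 (G = -2*(-2) = 4)
(G/(-119) - 117)² = (4/(-119) - 117)² = (4*(-1/119) - 117)² = (-4/119 - 117)² = (-13927/119)² = 193961329/14161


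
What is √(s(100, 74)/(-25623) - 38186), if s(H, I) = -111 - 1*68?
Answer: I*√2785617823053/8541 ≈ 195.41*I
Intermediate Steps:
s(H, I) = -179 (s(H, I) = -111 - 68 = -179)
√(s(100, 74)/(-25623) - 38186) = √(-179/(-25623) - 38186) = √(-179*(-1/25623) - 38186) = √(179/25623 - 38186) = √(-978439699/25623) = I*√2785617823053/8541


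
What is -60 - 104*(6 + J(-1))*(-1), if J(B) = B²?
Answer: 668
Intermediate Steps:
-60 - 104*(6 + J(-1))*(-1) = -60 - 104*(6 + (-1)²)*(-1) = -60 - 104*(6 + 1)*(-1) = -60 - 728*(-1) = -60 - 104*(-7) = -60 + 728 = 668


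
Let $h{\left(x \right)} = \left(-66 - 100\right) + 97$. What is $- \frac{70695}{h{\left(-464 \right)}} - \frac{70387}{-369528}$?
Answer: $\frac{8709546221}{8499144} \approx 1024.8$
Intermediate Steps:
$h{\left(x \right)} = -69$ ($h{\left(x \right)} = -166 + 97 = -69$)
$- \frac{70695}{h{\left(-464 \right)}} - \frac{70387}{-369528} = - \frac{70695}{-69} - \frac{70387}{-369528} = \left(-70695\right) \left(- \frac{1}{69}\right) - - \frac{70387}{369528} = \frac{23565}{23} + \frac{70387}{369528} = \frac{8709546221}{8499144}$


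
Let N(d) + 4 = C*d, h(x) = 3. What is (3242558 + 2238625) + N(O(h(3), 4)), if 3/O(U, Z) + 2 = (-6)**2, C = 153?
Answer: 10962385/2 ≈ 5.4812e+6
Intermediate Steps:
O(U, Z) = 3/34 (O(U, Z) = 3/(-2 + (-6)**2) = 3/(-2 + 36) = 3/34)
N(d) = -4 + 153*d
(3242558 + 2238625) + N(O(h(3), 4)) = (3242558 + 2238625) + (-4 + 153*(3/34)) = 5481183 + (-4 + 27/2) = 5481183 + 19/2 = 10962385/2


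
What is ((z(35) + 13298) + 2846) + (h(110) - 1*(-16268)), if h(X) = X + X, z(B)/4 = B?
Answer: 32772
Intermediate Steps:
z(B) = 4*B
h(X) = 2*X
((z(35) + 13298) + 2846) + (h(110) - 1*(-16268)) = ((4*35 + 13298) + 2846) + (2*110 - 1*(-16268)) = ((140 + 13298) + 2846) + (220 + 16268) = (13438 + 2846) + 16488 = 16284 + 16488 = 32772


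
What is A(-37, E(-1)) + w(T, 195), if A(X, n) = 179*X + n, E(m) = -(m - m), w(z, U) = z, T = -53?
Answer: -6676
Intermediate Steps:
E(m) = 0 (E(m) = -1*0 = 0)
A(X, n) = n + 179*X
A(-37, E(-1)) + w(T, 195) = (0 + 179*(-37)) - 53 = (0 - 6623) - 53 = -6623 - 53 = -6676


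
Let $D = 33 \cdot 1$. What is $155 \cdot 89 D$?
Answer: $455235$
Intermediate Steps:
$D = 33$
$155 \cdot 89 D = 155 \cdot 89 \cdot 33 = 13795 \cdot 33 = 455235$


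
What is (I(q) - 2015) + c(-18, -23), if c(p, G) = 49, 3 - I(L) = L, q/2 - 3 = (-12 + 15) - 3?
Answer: -1969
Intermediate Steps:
q = 6 (q = 6 + 2*((-12 + 15) - 3) = 6 + 2*(3 - 3) = 6 + 2*0 = 6 + 0 = 6)
I(L) = 3 - L
(I(q) - 2015) + c(-18, -23) = ((3 - 1*6) - 2015) + 49 = ((3 - 6) - 2015) + 49 = (-3 - 2015) + 49 = -2018 + 49 = -1969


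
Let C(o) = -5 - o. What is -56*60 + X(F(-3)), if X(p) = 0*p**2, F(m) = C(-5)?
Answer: -3360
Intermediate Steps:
F(m) = 0 (F(m) = -5 - 1*(-5) = -5 + 5 = 0)
X(p) = 0
-56*60 + X(F(-3)) = -56*60 + 0 = -3360 + 0 = -3360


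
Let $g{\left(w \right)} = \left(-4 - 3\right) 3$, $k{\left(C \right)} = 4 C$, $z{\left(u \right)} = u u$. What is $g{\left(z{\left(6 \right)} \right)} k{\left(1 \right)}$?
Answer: $-84$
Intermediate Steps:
$z{\left(u \right)} = u^{2}$
$g{\left(w \right)} = -21$ ($g{\left(w \right)} = \left(-7\right) 3 = -21$)
$g{\left(z{\left(6 \right)} \right)} k{\left(1 \right)} = - 21 \cdot 4 \cdot 1 = \left(-21\right) 4 = -84$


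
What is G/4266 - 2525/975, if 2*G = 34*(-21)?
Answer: -49421/18486 ≈ -2.6734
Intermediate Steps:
G = -357 (G = (34*(-21))/2 = (1/2)*(-714) = -357)
G/4266 - 2525/975 = -357/4266 - 2525/975 = -357*1/4266 - 2525*1/975 = -119/1422 - 101/39 = -49421/18486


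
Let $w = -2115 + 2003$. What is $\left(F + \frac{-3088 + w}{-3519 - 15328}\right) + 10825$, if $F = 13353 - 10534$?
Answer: $\frac{257151668}{18847} \approx 13644.0$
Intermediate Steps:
$w = -112$
$F = 2819$
$\left(F + \frac{-3088 + w}{-3519 - 15328}\right) + 10825 = \left(2819 + \frac{-3088 - 112}{-3519 - 15328}\right) + 10825 = \left(2819 - \frac{3200}{-18847}\right) + 10825 = \left(2819 - - \frac{3200}{18847}\right) + 10825 = \left(2819 + \frac{3200}{18847}\right) + 10825 = \frac{53132893}{18847} + 10825 = \frac{257151668}{18847}$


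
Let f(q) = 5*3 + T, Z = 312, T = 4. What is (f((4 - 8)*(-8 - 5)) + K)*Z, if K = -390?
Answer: -115752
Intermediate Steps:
f(q) = 19 (f(q) = 5*3 + 4 = 15 + 4 = 19)
(f((4 - 8)*(-8 - 5)) + K)*Z = (19 - 390)*312 = -371*312 = -115752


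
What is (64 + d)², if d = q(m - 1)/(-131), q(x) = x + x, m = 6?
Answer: 70123876/17161 ≈ 4086.2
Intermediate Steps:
q(x) = 2*x
d = -10/131 (d = (2*(6 - 1))/(-131) = (2*5)*(-1/131) = 10*(-1/131) = -10/131 ≈ -0.076336)
(64 + d)² = (64 - 10/131)² = (8374/131)² = 70123876/17161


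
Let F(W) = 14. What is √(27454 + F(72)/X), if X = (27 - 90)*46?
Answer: √130708471/69 ≈ 165.69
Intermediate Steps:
X = -2898 (X = -63*46 = -2898)
√(27454 + F(72)/X) = √(27454 + 14/(-2898)) = √(27454 + 14*(-1/2898)) = √(27454 - 1/207) = √(5682977/207) = √130708471/69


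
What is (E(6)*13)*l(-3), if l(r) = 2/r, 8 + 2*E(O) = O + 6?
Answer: -52/3 ≈ -17.333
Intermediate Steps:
E(O) = -1 + O/2 (E(O) = -4 + (O + 6)/2 = -4 + (6 + O)/2 = -4 + (3 + O/2) = -1 + O/2)
(E(6)*13)*l(-3) = ((-1 + (½)*6)*13)*(2/(-3)) = ((-1 + 3)*13)*(2*(-⅓)) = (2*13)*(-⅔) = 26*(-⅔) = -52/3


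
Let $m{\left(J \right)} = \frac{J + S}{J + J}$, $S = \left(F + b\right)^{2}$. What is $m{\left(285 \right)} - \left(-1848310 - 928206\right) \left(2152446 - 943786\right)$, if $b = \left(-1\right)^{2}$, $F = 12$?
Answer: $\frac{956421191139827}{285} \approx 3.3559 \cdot 10^{12}$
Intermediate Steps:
$b = 1$
$S = 169$ ($S = \left(12 + 1\right)^{2} = 13^{2} = 169$)
$m{\left(J \right)} = \frac{169 + J}{2 J}$ ($m{\left(J \right)} = \frac{J + 169}{J + J} = \frac{169 + J}{2 J}$)
$m{\left(285 \right)} - \left(-1848310 - 928206\right) \left(2152446 - 943786\right) = \frac{169 + 285}{2 \cdot 285} - \left(-1848310 - 928206\right) \left(2152446 - 943786\right) = \frac{1}{2} \cdot \frac{1}{285} \cdot 454 - \left(-2776516\right) 1208660 = \frac{227}{285} - -3355863828560 = \frac{227}{285} + 3355863828560 = \frac{956421191139827}{285}$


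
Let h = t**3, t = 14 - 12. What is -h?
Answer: -8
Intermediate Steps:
t = 2
h = 8 (h = 2**3 = 8)
-h = -1*8 = -8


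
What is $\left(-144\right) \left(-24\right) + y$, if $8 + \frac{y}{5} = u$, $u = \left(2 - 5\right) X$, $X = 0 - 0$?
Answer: $3416$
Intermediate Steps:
$X = 0$ ($X = 0 + 0 = 0$)
$u = 0$ ($u = \left(2 - 5\right) 0 = \left(-3\right) 0 = 0$)
$y = -40$ ($y = -40 + 5 \cdot 0 = -40 + 0 = -40$)
$\left(-144\right) \left(-24\right) + y = \left(-144\right) \left(-24\right) - 40 = 3456 - 40 = 3416$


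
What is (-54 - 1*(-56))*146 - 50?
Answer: 242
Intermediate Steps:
(-54 - 1*(-56))*146 - 50 = (-54 + 56)*146 - 50 = 2*146 - 50 = 292 - 50 = 242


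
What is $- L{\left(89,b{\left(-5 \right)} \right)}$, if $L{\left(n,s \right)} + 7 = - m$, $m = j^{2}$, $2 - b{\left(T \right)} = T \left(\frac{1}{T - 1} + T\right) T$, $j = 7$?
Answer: $56$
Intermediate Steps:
$b{\left(T \right)} = 2 - T^{2} \left(T + \frac{1}{-1 + T}\right)$ ($b{\left(T \right)} = 2 - T \left(\frac{1}{T - 1} + T\right) T = 2 - T \left(\frac{1}{-1 + T} + T\right) T = 2 - T \left(T + \frac{1}{-1 + T}\right) T = 2 - T^{2} \left(T + \frac{1}{-1 + T}\right)$)
$m = 49$ ($m = 7^{2} = 49$)
$L{\left(n,s \right)} = -56$ ($L{\left(n,s \right)} = -7 - 49 = -56$)
$- L{\left(89,b{\left(-5 \right)} \right)} = \left(-1\right) \left(-56\right) = 56$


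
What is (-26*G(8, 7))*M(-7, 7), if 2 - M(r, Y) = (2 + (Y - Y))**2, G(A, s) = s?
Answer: 364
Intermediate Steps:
M(r, Y) = -2 (M(r, Y) = 2 - (2 + (Y - Y))**2 = 2 - (2 + 0)**2 = 2 - 1*2**2 = 2 - 1*4 = 2 - 4 = -2)
(-26*G(8, 7))*M(-7, 7) = -26*7*(-2) = -182*(-2) = 364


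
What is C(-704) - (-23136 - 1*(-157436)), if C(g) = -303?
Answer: -134603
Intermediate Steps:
C(-704) - (-23136 - 1*(-157436)) = -303 - (-23136 - 1*(-157436)) = -303 - (-23136 + 157436) = -303 - 1*134300 = -303 - 134300 = -134603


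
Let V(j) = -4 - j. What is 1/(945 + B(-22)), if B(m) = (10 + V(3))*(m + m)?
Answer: 1/813 ≈ 0.0012300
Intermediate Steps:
B(m) = 6*m (B(m) = (10 + (-4 - 1*3))*(m + m) = (10 + (-4 - 3))*(2*m) = (10 - 7)*(2*m) = 3*(2*m) = 6*m)
1/(945 + B(-22)) = 1/(945 + 6*(-22)) = 1/(945 - 132) = 1/813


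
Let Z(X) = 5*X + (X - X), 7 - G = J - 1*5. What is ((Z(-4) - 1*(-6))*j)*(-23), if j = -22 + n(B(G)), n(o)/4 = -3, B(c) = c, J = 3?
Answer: -10948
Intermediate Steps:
G = 9 (G = 7 - (3 - 1*5) = 7 - (3 - 5) = 7 - 1*(-2) = 7 + 2 = 9)
n(o) = -12 (n(o) = 4*(-3) = -12)
Z(X) = 5*X (Z(X) = 5*X + 0 = 5*X)
j = -34 (j = -22 - 12 = -34)
((Z(-4) - 1*(-6))*j)*(-23) = ((5*(-4) - 1*(-6))*(-34))*(-23) = ((-20 + 6)*(-34))*(-23) = -14*(-34)*(-23) = 476*(-23) = -10948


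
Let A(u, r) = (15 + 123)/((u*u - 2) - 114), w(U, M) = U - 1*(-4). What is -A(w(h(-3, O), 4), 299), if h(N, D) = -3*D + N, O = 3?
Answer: 69/26 ≈ 2.6538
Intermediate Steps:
h(N, D) = N - 3*D
w(U, M) = 4 + U (w(U, M) = U + 4 = 4 + U)
A(u, r) = 138/(-116 + u²) (A(u, r) = 138/((u² - 2) - 114) = 138/((-2 + u²) - 114) = 138/(-116 + u²))
-A(w(h(-3, O), 4), 299) = -138/(-116 + (4 + (-3 - 3*3))²) = -138/(-116 + (4 + (-3 - 9))²) = -138/(-116 + (4 - 12)²) = -138/(-116 + (-8)²) = -138/(-116 + 64) = -138/(-52) = -138*(-1)/52 = -1*(-69/26) = 69/26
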